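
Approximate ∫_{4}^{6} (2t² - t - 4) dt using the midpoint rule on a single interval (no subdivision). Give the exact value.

M = (b−a)·f(5) = 2·(41) = 82.

82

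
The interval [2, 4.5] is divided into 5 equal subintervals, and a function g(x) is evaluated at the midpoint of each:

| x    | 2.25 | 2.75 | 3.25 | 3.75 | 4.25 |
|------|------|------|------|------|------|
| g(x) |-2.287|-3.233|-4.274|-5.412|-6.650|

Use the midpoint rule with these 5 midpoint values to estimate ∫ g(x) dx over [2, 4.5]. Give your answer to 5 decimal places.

h = 0.5, n = 5.
h·[y(m₁) + y(m₂) + y(m₃) + y(m₄) + y(m₅)] = 0.5·(-21.856) = -10.92800.

-10.92800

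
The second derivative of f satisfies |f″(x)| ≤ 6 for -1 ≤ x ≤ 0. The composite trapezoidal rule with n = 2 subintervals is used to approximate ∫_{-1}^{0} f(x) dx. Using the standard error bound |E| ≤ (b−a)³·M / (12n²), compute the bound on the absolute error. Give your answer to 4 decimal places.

|E| ≤ (1)³·6 / (12·2²) = 6/48 = 0.1250.

0.1250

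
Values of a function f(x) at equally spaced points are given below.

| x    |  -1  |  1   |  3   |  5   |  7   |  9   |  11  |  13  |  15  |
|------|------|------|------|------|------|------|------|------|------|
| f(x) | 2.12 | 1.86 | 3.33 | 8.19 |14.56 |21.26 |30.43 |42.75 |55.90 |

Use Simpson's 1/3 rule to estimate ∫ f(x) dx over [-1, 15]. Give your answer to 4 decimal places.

h = 2, n = 8.
(h/3)·[y₀ + 4y₁ + 2y₂ + 4y₃ + 2y₄ + 4y₅ + 2y₆ + 4y₇ + y₈] = 0.666667·(450.90) = 300.6000.

300.6000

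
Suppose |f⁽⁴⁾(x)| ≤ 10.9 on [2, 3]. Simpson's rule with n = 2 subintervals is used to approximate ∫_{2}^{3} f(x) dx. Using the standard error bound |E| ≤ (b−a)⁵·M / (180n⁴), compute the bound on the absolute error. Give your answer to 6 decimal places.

|E| ≤ (1)⁵·10.9 / (180·2⁴) = 10.9/2880 = 0.003785.

0.003785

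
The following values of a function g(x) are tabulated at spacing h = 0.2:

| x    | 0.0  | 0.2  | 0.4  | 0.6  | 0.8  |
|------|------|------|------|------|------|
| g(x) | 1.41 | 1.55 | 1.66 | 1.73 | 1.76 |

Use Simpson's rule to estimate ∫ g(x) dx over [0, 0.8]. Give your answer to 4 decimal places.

1.3073

h = 0.2, n = 4.
(h/3)·[y₀ + 4y₁ + 2y₂ + 4y₃ + y₄] = 0.066667·(19.61) = 1.3073.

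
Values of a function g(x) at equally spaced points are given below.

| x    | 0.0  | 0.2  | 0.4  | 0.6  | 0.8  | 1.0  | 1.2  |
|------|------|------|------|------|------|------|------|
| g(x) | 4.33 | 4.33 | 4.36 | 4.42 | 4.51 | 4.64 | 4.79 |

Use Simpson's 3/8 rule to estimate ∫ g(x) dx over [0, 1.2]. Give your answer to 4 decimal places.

5.3610

h = 0.2, n = 6.
(3h/8)·[y₀ + 3y₁ + 3y₂ + 2y₃ + 3y₄ + 3y₅ + y₆] = 0.075·(71.48) = 5.3610.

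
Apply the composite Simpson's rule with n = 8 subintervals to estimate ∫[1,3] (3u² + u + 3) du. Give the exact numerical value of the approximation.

h = (3 − 1)/8 = 0.25.
Nodes u₀,…,u₈ = 1, 1.25, 1.5, 1.75, 2, 2.25, 2.5, 2.75, 3.
f(u) = 3u² + u + 3: f₀=7, f₁=8.9375, f₂=11.25, f₃=13.9375, f₄=17, f₅=20.4375, f₆=24.25, f₇=28.4375, f₈=33.
(h/3)·[f₀ + 4f₁ + 2f₂ + 4f₃ + 2f₄ + 4f₅ + 2f₆ + 4f₇ + f₈] = 0.083333·(432) = 36.

36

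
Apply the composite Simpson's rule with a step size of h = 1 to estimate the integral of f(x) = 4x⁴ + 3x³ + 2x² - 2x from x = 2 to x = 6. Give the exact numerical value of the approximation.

h = (6 − 2)/4 = 1.
Nodes x₀,…,x₄ = 2, 3, 4, 5, 6.
f(x) = 4x⁴ + 3x³ + 2x² - 2x: f₀=92, f₁=417, f₂=1240, f₃=2915, f₄=5892.
(h/3)·[f₀ + 4f₁ + 2f₂ + 4f₃ + f₄] = 0.333333·(21792) = 7264.

7264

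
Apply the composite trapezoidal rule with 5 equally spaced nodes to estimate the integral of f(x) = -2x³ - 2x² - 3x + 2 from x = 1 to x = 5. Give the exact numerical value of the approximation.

-436

h = (5 − 1)/4 = 1.
Nodes x₀,…,x₄ = 1, 2, 3, 4, 5.
f(x) = -2x³ - 2x² - 3x + 2: f₀=-5, f₁=-28, f₂=-79, f₃=-170, f₄=-313.
(h/2)·[f₀ + 2f₁ + 2f₂ + 2f₃ + f₄] = 0.5·(-872) = -436.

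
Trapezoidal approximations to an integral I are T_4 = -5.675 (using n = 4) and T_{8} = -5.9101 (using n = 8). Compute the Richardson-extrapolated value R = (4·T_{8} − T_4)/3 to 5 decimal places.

R = (4·T_{8} − T_4) / 3 = (4·(-5.9101) − (-5.675))/3 = (-17.9654)/3 = -5.98847.

-5.98847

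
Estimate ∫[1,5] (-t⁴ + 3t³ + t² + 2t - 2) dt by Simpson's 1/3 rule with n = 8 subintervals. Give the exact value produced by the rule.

-99.5

h = (5 − 1)/8 = 0.5.
Nodes t₀,…,t₈ = 1, 1.5, 2, 2.5, 3, 3.5, 4, 4.5, 5.
f(t) = -t⁴ + 3t³ + t² + 2t - 2: f₀=3, f₁=8.3125, f₂=14, f₃=17.0625, f₄=13, f₅=-4.1875, f₆=-42, f₇=-109.4375, f₈=-217.
(h/3)·[f₀ + 4f₁ + 2f₂ + 4f₃ + 2f₄ + 4f₅ + 2f₆ + 4f₇ + f₈] = 0.166667·(-597) = -99.5.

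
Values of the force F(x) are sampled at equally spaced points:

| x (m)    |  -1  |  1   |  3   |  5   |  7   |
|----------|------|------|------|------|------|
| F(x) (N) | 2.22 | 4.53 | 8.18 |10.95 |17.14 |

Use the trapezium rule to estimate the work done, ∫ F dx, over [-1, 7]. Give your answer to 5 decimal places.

h = 2, n = 4.
(h/2)·[y₀ + 2y₁ + 2y₂ + 2y₃ + y₄] = 1·(66.68) = 66.68000.

66.68000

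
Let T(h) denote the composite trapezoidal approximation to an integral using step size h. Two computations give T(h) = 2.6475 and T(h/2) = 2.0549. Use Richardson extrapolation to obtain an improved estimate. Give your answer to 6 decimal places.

R = (4·T(h/2) − T(h)) / 3 = (4·2.0549 − 2.6475)/3 = (5.5721)/3 = 1.857367.

1.857367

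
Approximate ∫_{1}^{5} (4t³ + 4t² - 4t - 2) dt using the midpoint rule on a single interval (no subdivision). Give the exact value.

520

M = (b−a)·f(3) = 4·(130) = 520.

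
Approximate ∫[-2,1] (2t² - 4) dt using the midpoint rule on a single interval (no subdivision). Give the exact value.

-10.5

M = (b−a)·f(-0.5) = 3·(-3.5) = -10.5.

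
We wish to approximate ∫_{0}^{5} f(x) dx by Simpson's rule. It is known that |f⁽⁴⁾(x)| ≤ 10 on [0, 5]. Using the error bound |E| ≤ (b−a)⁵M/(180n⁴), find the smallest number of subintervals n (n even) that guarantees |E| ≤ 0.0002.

Need 31250/(180n⁴) ≤ 0.0002.
n⁴ ≥ 31250/(180·0.0002) = 868056 ⇒ n ≥ 30.5237, so the smallest even n is 32. (n must be even for Simpson's rule.)

32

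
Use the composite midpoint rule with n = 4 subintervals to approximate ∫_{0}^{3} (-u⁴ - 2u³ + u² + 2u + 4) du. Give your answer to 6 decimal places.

-55.471436

h = (3 − 0)/4 = 0.75.
Midpoints m₁,…,m₄ = 0.375, 1.125, 1.875, 2.625.
f(m₁)=4.765380859375, f(m₂)=3.066162109375, f(m₃)=-14.277587890625, f(m₄)=-67.515869140625.
h·[f(m₁) + f(m₂) + f(m₃) + f(m₄)] = 0.75·(-73.9619140625) = -55.471436.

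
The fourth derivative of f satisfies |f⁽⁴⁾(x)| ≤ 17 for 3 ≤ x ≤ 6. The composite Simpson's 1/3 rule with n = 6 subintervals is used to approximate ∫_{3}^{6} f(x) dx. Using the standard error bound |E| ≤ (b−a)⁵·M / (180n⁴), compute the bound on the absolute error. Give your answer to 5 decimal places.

0.01771

|E| ≤ (3)⁵·17 / (180·6⁴) = 4131/233280 = 0.01771.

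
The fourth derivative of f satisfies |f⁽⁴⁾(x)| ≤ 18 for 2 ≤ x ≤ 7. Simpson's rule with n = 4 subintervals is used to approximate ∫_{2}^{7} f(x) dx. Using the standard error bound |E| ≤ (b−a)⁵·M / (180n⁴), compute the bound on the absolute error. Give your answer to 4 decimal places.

1.2207

|E| ≤ (5)⁵·18 / (180·4⁴) = 56250/46080 = 1.2207.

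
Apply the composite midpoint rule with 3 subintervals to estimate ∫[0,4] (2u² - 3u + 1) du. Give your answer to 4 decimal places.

h = (4 − 0)/3 = 1.333333.
Midpoints m₁,…,m₃ = 0.666667, 2, 3.333333.
f(m₁)=-0.111111, f(m₂)=3, f(m₃)=13.222222.
h·[f(m₁) + f(m₂) + f(m₃)] = 1.333333·(16.111111) = 21.4815.

21.4815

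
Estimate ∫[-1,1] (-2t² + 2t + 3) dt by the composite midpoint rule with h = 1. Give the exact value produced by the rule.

5

h = (1 − (-1))/2 = 1.
Midpoints m₁,…,m₂ = -0.5, 0.5.
f(m₁)=1.5, f(m₂)=3.5.
h·[f(m₁) + f(m₂)] = 1·(5) = 5.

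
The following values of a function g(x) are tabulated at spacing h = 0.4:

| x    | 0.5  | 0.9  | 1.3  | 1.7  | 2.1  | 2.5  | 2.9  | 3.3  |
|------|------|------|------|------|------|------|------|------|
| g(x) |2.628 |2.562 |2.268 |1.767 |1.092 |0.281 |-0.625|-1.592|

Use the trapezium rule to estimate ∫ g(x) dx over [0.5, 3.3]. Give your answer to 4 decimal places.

h = 0.4, n = 7.
(h/2)·[y₀ + 2y₁ + 2y₂ + 2y₃ + 2y₄ + 2y₅ + 2y₆ + y₇] = 0.2·(15.726) = 3.1452.

3.1452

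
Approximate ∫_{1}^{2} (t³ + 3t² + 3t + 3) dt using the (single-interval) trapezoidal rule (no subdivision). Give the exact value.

T = (b−a)/2 · [f(1) + f(2)] = 0.5·[10 + 29] = 19.5.

19.5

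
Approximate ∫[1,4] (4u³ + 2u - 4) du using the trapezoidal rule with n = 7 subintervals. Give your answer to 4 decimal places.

h = (4 − 1)/7 = 0.428571.
Nodes u₀,…,u₇ = 1, 1.428571, 1.857143, 2.285714, 2.714286, 3.142857, 3.571429, 4.
f(u) = 4u³ + 2u - 4: f₀=2, f₁=10.518950, f₂=25.335277, f₃=48.338192, f₄=81.416910, f₅=126.460641, f₆=185.358601, f₇=260.
(h/2)·[f₀ + 2f₁ + 2f₂ + 2f₃ + 2f₄ + 2f₅ + 2f₆ + f₇] = 0.214286·(1216.857143) = 260.7551.

260.7551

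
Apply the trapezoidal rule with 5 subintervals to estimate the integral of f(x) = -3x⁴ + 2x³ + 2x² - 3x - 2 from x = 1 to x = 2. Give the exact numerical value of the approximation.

-13.13984

h = (2 − 1)/5 = 0.2.
Nodes x₀,…,x₅ = 1, 1.2, 1.4, 1.6, 1.8, 2.
f(x) = -3x⁴ + 2x³ + 2x² - 3x - 2: f₀=-4, f₁=-5.4848, f₂=-8.3168, f₃=-13.1488, f₄=-20.7488, f₅=-32.
(h/2)·[f₀ + 2f₁ + 2f₂ + 2f₃ + 2f₄ + f₅] = 0.1·(-131.3984) = -13.13984.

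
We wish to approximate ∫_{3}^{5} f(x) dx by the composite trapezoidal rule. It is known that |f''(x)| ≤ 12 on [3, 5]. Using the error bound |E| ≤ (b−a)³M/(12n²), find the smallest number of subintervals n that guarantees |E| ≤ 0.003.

Need 96/(12n²) ≤ 0.003.
n² ≥ 96/(12·0.003) = 2666.67 ⇒ n ≥ 51.6398, so the smallest n is 52.

52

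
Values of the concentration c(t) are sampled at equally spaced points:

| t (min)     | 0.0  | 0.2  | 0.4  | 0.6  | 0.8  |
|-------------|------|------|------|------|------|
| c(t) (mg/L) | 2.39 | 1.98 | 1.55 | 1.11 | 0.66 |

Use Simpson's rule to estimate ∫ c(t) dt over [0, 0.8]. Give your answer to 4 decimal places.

1.2340

h = 0.2, n = 4.
(h/3)·[y₀ + 4y₁ + 2y₂ + 4y₃ + y₄] = 0.066667·(18.51) = 1.2340.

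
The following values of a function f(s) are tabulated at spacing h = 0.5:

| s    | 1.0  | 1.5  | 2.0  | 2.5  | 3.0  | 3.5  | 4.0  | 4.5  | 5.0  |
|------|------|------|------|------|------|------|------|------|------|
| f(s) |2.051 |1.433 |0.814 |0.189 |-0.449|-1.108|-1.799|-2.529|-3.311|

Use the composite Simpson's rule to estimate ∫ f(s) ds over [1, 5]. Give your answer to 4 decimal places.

h = 0.5, n = 8.
(h/3)·[y₀ + 4y₁ + 2y₂ + 4y₃ + 2y₄ + 4y₅ + 2y₆ + 4y₇ + y₈] = 0.166667·(-12.188) = -2.0313.

-2.0313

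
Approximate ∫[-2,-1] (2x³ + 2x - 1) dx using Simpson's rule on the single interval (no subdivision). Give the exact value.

-11.5

S = (b−a)/6 · [f(-2) + 4f(-1.5) + f(-1)] = 0.166667·[(-21) + 4·(-10.75) + (-5)] = -11.5.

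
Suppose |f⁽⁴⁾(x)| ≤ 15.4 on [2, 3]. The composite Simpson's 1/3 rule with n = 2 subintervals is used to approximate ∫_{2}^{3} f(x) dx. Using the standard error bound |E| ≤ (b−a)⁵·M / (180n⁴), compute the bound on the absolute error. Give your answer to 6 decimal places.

0.005347

|E| ≤ (1)⁵·15.4 / (180·2⁴) = 15.4/2880 = 0.005347.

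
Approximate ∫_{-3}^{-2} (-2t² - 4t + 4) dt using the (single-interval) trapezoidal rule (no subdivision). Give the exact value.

1

T = (b−a)/2 · [f(-3) + f(-2)] = 0.5·[(-2) + 4] = 1.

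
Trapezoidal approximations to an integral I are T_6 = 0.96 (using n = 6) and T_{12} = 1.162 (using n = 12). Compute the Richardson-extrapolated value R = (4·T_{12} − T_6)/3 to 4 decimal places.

R = (4·T_{12} − T_6) / 3 = (4·1.162 − 0.96)/3 = (3.688)/3 = 1.2293.

1.2293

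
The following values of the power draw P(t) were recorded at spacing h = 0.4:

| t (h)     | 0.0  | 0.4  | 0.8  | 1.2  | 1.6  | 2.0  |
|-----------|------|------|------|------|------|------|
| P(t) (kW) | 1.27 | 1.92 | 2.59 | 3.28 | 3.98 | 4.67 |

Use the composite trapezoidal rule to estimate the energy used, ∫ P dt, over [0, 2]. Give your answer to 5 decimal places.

5.89600

h = 0.4, n = 5.
(h/2)·[y₀ + 2y₁ + 2y₂ + 2y₃ + 2y₄ + y₅] = 0.2·(29.48) = 5.89600.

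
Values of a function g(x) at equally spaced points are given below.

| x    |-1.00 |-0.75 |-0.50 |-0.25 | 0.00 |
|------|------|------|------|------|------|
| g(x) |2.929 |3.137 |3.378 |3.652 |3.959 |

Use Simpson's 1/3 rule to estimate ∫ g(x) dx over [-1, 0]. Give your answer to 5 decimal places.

3.40000

h = 0.25, n = 4.
(h/3)·[y₀ + 4y₁ + 2y₂ + 4y₃ + y₄] = 0.083333·(40.800) = 3.40000.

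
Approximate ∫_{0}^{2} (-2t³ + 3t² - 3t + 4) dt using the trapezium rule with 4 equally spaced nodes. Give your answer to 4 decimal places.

1.5556

h = (2 − 0)/3 = 0.666667.
Nodes t₀,…,t₃ = 0, 0.666667, 1.333333, 2.
f(t) = -2t³ + 3t² - 3t + 4: f₀=4, f₁=2.740741, f₂=0.592593, f₃=-6.
(h/2)·[f₀ + 2f₁ + 2f₂ + f₃] = 0.333333·(4.666667) = 1.5556.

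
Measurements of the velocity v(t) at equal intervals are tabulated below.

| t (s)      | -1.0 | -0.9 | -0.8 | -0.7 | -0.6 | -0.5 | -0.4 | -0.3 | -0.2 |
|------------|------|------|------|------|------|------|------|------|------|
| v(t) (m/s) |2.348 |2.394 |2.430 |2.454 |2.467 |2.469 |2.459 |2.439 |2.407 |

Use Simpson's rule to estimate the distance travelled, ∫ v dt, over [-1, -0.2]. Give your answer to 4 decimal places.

1.9497

h = 0.1, n = 8.
(h/3)·[y₀ + 4y₁ + 2y₂ + 4y₃ + 2y₄ + 4y₅ + 2y₆ + 4y₇ + y₈] = 0.033333·(58.491) = 1.9497.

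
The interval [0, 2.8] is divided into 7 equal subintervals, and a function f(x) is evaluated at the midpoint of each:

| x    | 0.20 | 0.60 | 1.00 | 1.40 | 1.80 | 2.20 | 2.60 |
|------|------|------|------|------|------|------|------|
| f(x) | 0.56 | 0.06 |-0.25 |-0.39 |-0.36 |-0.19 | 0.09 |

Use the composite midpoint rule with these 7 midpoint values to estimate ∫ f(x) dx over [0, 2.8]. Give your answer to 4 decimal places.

-0.1920

h = 0.4, n = 7.
h·[y(m₁) + y(m₂) + y(m₃) + y(m₄) + y(m₅) + y(m₆) + y(m₇)] = 0.4·(-0.48) = -0.1920.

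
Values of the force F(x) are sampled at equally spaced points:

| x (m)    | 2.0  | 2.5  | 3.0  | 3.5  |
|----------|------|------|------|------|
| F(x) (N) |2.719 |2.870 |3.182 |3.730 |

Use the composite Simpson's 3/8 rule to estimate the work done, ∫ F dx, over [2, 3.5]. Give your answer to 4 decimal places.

h = 0.5, n = 3.
(3h/8)·[y₀ + 3y₁ + 3y₂ + y₃] = 0.1875·(24.605) = 4.6134.

4.6134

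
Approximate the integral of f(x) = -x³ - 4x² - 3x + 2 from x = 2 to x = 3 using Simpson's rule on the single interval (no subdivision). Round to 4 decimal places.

S = (b−a)/6 · [f(2) + 4f(2.5) + f(3)] = 0.166667·[(-28) + 4·(-46.125) + (-70)] = -47.0833.

-47.0833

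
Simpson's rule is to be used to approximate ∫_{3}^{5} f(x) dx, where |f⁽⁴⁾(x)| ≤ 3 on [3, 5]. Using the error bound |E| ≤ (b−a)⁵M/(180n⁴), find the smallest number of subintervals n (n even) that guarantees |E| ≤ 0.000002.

Need 96/(180n⁴) ≤ 0.000002.
n⁴ ≥ 96/(180·0.000002) = 266667 ⇒ n ≥ 22.7244, so the smallest even n is 24. (n must be even for Simpson's rule.)

24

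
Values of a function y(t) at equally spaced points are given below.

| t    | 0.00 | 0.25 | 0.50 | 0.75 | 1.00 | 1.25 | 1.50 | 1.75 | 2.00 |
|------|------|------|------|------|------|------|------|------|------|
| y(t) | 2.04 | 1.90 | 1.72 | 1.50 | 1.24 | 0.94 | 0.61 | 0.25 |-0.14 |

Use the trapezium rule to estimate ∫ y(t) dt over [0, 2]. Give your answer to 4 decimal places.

2.2775

h = 0.25, n = 8.
(h/2)·[y₀ + 2y₁ + 2y₂ + 2y₃ + 2y₄ + 2y₅ + 2y₆ + 2y₇ + y₈] = 0.125·(18.22) = 2.2775.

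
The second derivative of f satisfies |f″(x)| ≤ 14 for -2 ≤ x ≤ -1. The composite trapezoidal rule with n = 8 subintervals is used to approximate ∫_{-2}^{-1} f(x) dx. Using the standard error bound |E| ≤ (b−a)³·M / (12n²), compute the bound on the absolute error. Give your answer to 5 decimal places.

|E| ≤ (1)³·14 / (12·8²) = 14/768 = 0.01823.

0.01823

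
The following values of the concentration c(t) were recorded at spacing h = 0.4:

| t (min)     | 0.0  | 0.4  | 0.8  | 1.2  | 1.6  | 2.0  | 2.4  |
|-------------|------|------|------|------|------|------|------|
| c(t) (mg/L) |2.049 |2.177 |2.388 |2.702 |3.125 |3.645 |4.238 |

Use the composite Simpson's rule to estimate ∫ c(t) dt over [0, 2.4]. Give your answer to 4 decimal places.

h = 0.4, n = 6.
(h/3)·[y₀ + 4y₁ + 2y₂ + 4y₃ + 2y₄ + 4y₅ + y₆] = 0.133333·(51.409) = 6.8545.

6.8545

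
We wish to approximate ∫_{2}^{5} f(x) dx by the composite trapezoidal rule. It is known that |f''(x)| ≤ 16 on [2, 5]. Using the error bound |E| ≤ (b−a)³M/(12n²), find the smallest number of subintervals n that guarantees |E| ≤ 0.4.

Need 432/(12n²) ≤ 0.4.
n² ≥ 432/(12·0.4) = 90 ⇒ n ≥ 9.4868, so the smallest n is 10.

10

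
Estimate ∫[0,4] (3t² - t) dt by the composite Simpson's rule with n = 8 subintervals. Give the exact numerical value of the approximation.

56

h = (4 − 0)/8 = 0.5.
Nodes t₀,…,t₈ = 0, 0.5, 1, 1.5, 2, 2.5, 3, 3.5, 4.
f(t) = 3t² - t: f₀=0, f₁=0.25, f₂=2, f₃=5.25, f₄=10, f₅=16.25, f₆=24, f₇=33.25, f₈=44.
(h/3)·[f₀ + 4f₁ + 2f₂ + 4f₃ + 2f₄ + 4f₅ + 2f₆ + 4f₇ + f₈] = 0.166667·(336) = 56.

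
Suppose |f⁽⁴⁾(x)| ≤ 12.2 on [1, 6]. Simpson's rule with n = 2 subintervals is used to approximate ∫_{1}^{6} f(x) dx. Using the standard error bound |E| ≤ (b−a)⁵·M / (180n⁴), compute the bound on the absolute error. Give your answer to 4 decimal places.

13.2378

|E| ≤ (5)⁵·12.2 / (180·2⁴) = 38125/2880 = 13.2378.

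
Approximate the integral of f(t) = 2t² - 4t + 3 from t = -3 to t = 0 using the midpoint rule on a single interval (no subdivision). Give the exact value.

40.5

M = (b−a)·f(-1.5) = 3·(13.5) = 40.5.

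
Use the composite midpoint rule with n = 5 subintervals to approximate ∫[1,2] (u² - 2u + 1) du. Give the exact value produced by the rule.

0.33

h = (2 − 1)/5 = 0.2.
Midpoints m₁,…,m₅ = 1.1, 1.3, 1.5, 1.7, 1.9.
f(m₁)=0.01, f(m₂)=0.09, f(m₃)=0.25, f(m₄)=0.49, f(m₅)=0.81.
h·[f(m₁) + f(m₂) + f(m₃) + f(m₄) + f(m₅)] = 0.2·(1.65) = 0.33.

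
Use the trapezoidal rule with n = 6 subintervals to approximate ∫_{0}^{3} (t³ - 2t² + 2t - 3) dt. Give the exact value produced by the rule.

h = (3 − 0)/6 = 0.5.
Nodes t₀,…,t₆ = 0, 0.5, 1, 1.5, 2, 2.5, 3.
f(t) = t³ - 2t² + 2t - 3: f₀=-3, f₁=-2.375, f₂=-2, f₃=-1.125, f₄=1, f₅=5.125, f₆=12.
(h/2)·[f₀ + 2f₁ + 2f₂ + 2f₃ + 2f₄ + 2f₅ + f₆] = 0.25·(10.25) = 2.5625.

2.5625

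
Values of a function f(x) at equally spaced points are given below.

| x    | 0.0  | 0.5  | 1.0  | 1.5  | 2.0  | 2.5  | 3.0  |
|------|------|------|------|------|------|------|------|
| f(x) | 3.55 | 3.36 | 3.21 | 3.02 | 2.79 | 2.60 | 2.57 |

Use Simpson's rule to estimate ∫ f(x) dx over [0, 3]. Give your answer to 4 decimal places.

9.0067

h = 0.5, n = 6.
(h/3)·[y₀ + 4y₁ + 2y₂ + 4y₃ + 2y₄ + 4y₅ + y₆] = 0.166667·(54.04) = 9.0067.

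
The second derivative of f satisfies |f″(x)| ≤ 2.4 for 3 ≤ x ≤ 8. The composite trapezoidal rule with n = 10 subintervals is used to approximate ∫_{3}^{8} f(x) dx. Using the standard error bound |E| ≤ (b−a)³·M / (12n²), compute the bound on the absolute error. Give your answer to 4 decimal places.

|E| ≤ (5)³·2.4 / (12·10²) = 300/1200 = 0.2500.

0.2500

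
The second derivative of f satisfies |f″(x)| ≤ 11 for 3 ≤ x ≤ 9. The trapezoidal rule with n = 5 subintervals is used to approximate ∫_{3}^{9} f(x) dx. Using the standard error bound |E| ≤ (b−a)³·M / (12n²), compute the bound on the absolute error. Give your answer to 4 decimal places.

|E| ≤ (6)³·11 / (12·5²) = 2376/300 = 7.9200.

7.9200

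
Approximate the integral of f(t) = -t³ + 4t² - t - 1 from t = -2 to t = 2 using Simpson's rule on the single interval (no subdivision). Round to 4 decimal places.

17.3333

S = (b−a)/6 · [f(-2) + 4f(0) + f(2)] = 0.666667·[25 + 4·(-1) + 5] = 17.3333.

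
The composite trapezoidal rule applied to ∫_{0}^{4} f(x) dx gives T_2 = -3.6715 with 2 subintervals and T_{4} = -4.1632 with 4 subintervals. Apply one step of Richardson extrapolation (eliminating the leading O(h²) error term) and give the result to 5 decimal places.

R = (4·T_{4} − T_2) / 3 = (4·(-4.1632) − (-3.6715))/3 = (-12.9813)/3 = -4.32710.

-4.32710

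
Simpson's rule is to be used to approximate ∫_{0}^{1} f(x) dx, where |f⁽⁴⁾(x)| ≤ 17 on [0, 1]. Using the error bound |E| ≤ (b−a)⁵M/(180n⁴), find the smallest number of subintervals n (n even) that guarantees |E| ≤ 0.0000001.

Need 17/(180n⁴) ≤ 0.0000001.
n⁴ ≥ 17/(180·0.0000001) = 944444 ⇒ n ≥ 31.1741, so the smallest even n is 32. (n must be even for Simpson's rule.)

32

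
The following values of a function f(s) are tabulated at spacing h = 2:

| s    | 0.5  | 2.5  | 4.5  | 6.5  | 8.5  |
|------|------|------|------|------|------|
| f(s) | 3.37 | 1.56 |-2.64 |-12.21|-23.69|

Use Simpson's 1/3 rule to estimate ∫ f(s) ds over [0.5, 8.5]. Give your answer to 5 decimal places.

-45.46667

h = 2, n = 4.
(h/3)·[y₀ + 4y₁ + 2y₂ + 4y₃ + y₄] = 0.666667·(-68.20) = -45.46667.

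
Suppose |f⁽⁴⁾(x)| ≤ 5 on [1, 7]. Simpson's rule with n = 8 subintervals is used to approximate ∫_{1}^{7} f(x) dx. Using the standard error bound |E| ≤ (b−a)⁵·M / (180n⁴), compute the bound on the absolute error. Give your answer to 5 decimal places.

|E| ≤ (6)⁵·5 / (180·8⁴) = 38880/737280 = 0.05273.

0.05273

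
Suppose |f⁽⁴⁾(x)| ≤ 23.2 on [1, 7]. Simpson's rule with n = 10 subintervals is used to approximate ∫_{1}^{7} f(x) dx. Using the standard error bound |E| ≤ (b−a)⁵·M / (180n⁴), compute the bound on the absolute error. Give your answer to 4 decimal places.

|E| ≤ (6)⁵·23.2 / (180·10⁴) = 180403.2/1800000 = 0.1002.

0.1002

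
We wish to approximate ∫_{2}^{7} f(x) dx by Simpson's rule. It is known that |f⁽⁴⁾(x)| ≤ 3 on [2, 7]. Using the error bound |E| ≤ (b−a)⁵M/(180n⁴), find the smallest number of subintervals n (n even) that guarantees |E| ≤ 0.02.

8

Need 9375/(180n⁴) ≤ 0.02.
n⁴ ≥ 9375/(180·0.02) = 2604.17 ⇒ n ≥ 7.1436, so the smallest even n is 8. (n must be even for Simpson's rule.)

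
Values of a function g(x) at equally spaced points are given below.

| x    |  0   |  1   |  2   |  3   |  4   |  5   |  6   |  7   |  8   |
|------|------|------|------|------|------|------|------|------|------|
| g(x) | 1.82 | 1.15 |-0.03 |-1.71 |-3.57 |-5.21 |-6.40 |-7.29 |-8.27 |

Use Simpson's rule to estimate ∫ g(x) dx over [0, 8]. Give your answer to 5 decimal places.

h = 1, n = 8.
(h/3)·[y₀ + 4y₁ + 2y₂ + 4y₃ + 2y₄ + 4y₅ + 2y₆ + 4y₇ + y₈] = 0.333333·(-78.69) = -26.23000.

-26.23000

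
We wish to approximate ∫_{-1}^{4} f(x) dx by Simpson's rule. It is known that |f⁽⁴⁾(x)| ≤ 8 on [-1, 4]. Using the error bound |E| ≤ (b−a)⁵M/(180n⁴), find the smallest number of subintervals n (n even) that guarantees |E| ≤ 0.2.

Need 25000/(180n⁴) ≤ 0.2.
n⁴ ≥ 25000/(180·0.2) = 694.444 ⇒ n ≥ 5.1335, so the smallest even n is 6. (n must be even for Simpson's rule.)

6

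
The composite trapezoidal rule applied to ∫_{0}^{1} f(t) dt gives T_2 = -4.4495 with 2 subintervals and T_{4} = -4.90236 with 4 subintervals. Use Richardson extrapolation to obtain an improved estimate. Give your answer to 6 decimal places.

R = (4·T_{4} − T_2) / 3 = (4·(-4.90236) − (-4.4495))/3 = (-15.15994)/3 = -5.053313.

-5.053313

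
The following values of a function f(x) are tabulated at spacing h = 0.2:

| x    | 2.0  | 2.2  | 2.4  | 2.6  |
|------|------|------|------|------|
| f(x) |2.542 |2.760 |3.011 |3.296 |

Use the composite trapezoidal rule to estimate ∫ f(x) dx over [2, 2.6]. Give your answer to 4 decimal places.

1.7380

h = 0.2, n = 3.
(h/2)·[y₀ + 2y₁ + 2y₂ + y₃] = 0.1·(17.380) = 1.7380.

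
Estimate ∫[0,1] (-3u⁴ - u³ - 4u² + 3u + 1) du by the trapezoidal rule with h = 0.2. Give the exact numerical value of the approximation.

h = (1 − 0)/5 = 0.2.
Nodes u₀,…,u₅ = 0, 0.2, 0.4, 0.6, 0.8, 1.
f(u) = -3u⁴ - u³ - 4u² + 3u + 1: f₀=1, f₁=1.4272, f₂=1.4192, f₃=0.7552, f₄=-0.9008, f₅=-4.
(h/2)·[f₀ + 2f₁ + 2f₂ + 2f₃ + 2f₄ + f₅] = 0.1·(2.4016) = 0.24016.

0.24016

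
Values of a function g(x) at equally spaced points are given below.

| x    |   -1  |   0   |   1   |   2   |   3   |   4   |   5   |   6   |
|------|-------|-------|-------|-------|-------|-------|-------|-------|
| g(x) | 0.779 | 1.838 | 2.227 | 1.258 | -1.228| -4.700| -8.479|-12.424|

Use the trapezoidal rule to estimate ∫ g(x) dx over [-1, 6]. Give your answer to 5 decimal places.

h = 1, n = 7.
(h/2)·[y₀ + 2y₁ + 2y₂ + 2y₃ + 2y₄ + 2y₅ + 2y₆ + y₇] = 0.5·(-29.813) = -14.90650.

-14.90650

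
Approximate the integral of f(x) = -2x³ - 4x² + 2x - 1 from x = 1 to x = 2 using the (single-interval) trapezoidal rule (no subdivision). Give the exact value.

T = (b−a)/2 · [f(1) + f(2)] = 0.5·[(-5) + (-29)] = -17.

-17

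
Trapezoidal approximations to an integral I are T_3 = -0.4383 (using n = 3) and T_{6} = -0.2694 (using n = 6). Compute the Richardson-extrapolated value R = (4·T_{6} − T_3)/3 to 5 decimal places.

-0.21310

R = (4·T_{6} − T_3) / 3 = (4·(-0.2694) − (-0.4383))/3 = (-0.6393)/3 = -0.21310.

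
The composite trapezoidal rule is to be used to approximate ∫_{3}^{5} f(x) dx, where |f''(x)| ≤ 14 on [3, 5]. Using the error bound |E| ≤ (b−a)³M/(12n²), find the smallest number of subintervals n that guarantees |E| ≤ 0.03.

18

Need 112/(12n²) ≤ 0.03.
n² ≥ 112/(12·0.03) = 311.111 ⇒ n ≥ 17.6383, so the smallest n is 18.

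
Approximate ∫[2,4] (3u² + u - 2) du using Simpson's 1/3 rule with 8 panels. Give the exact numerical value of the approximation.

h = (4 − 2)/8 = 0.25.
Nodes u₀,…,u₈ = 2, 2.25, 2.5, 2.75, 3, 3.25, 3.5, 3.75, 4.
f(u) = 3u² + u - 2: f₀=12, f₁=15.4375, f₂=19.25, f₃=23.4375, f₄=28, f₅=32.9375, f₆=38.25, f₇=43.9375, f₈=50.
(h/3)·[f₀ + 4f₁ + 2f₂ + 4f₃ + 2f₄ + 4f₅ + 2f₆ + 4f₇ + f₈] = 0.083333·(696) = 58.

58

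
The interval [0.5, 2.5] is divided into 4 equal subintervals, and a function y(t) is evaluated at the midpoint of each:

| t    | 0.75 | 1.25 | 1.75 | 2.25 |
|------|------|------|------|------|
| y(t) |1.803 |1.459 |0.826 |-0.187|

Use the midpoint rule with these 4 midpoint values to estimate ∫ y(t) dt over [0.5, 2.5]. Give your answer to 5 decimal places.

1.95050

h = 0.5, n = 4.
h·[y(m₁) + y(m₂) + y(m₃) + y(m₄)] = 0.5·(3.901) = 1.95050.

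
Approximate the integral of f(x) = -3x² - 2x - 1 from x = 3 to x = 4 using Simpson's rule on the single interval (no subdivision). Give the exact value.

-45

S = (b−a)/6 · [f(3) + 4f(3.5) + f(4)] = 0.166667·[(-34) + 4·(-44.75) + (-57)] = -45.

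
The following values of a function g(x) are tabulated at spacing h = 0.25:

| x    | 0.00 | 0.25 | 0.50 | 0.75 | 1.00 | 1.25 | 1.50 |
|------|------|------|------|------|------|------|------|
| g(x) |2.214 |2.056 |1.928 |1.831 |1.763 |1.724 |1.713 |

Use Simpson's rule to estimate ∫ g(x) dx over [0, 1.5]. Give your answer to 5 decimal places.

2.81275

h = 0.25, n = 6.
(h/3)·[y₀ + 4y₁ + 2y₂ + 4y₃ + 2y₄ + 4y₅ + y₆] = 0.083333·(33.753) = 2.81275.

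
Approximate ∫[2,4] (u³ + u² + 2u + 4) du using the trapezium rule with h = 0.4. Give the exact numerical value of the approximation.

99.2

h = (4 − 2)/5 = 0.4.
Nodes u₀,…,u₅ = 2, 2.4, 2.8, 3.2, 3.6, 4.
f(u) = u³ + u² + 2u + 4: f₀=20, f₁=28.384, f₂=39.392, f₃=53.408, f₄=70.816, f₅=92.
(h/2)·[f₀ + 2f₁ + 2f₂ + 2f₃ + 2f₄ + f₅] = 0.2·(496) = 99.2.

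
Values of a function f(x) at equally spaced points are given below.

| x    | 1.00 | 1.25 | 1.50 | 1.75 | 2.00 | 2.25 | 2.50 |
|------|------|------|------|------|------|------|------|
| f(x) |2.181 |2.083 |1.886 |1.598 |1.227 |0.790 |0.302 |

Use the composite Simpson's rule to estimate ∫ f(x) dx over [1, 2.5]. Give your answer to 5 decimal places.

2.21608

h = 0.25, n = 6.
(h/3)·[y₀ + 4y₁ + 2y₂ + 4y₃ + 2y₄ + 4y₅ + y₆] = 0.083333·(26.593) = 2.21608.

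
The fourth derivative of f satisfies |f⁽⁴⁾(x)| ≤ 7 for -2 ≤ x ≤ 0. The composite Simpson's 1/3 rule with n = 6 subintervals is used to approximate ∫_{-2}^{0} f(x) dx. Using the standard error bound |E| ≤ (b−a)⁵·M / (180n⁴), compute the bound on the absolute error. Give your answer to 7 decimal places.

0.0009602

|E| ≤ (2)⁵·7 / (180·6⁴) = 224/233280 = 0.0009602.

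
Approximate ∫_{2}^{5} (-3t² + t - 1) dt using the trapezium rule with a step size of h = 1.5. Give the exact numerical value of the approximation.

-112.875

h = (5 − 2)/2 = 1.5.
Nodes t₀,…,t₂ = 2, 3.5, 5.
f(t) = -3t² + t - 1: f₀=-11, f₁=-34.25, f₂=-71.
(h/2)·[f₀ + 2f₁ + f₂] = 0.75·(-150.5) = -112.875.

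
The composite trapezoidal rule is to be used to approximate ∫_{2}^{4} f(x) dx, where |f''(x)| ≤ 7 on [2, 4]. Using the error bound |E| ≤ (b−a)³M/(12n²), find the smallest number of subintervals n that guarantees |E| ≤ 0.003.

40

Need 56/(12n²) ≤ 0.003.
n² ≥ 56/(12·0.003) = 1555.56 ⇒ n ≥ 39.4405, so the smallest n is 40.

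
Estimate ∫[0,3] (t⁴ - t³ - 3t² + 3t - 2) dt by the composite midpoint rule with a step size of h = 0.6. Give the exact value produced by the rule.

7.91634

h = (3 − 0)/5 = 0.6.
Midpoints m₁,…,m₅ = 0.3, 0.9, 1.5, 2.1, 2.7.
f(m₁)=-1.3889, f(m₂)=-1.8029, f(m₃)=-2.5625, f(m₄)=1.2571, f(m₅)=17.6911.
h·[f(m₁) + f(m₂) + f(m₃) + f(m₄) + f(m₅)] = 0.6·(13.1939) = 7.91634.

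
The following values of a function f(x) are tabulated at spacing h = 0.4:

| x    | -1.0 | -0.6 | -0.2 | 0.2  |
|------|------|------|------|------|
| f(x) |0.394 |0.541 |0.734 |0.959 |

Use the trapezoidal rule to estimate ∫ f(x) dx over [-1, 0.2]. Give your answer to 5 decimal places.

0.78060

h = 0.4, n = 3.
(h/2)·[y₀ + 2y₁ + 2y₂ + y₃] = 0.2·(3.903) = 0.78060.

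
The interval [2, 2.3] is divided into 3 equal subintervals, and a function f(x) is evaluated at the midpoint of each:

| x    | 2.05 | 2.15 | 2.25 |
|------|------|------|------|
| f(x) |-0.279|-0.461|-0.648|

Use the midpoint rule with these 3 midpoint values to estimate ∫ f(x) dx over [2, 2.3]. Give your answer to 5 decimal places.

h = 0.1, n = 3.
h·[y(m₁) + y(m₂) + y(m₃)] = 0.1·(-1.388) = -0.13880.

-0.13880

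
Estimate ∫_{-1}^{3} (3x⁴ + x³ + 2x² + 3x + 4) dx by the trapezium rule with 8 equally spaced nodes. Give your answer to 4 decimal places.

223.2553

h = (3 − (-1))/7 = 0.571429.
Nodes x₀,…,x₇ = -1, -0.428571, 0.142857, 0.714286, 1.285714, 1.857143, 2.428571, 3.
f(x) = 3x⁴ + x³ + 2x² + 3x + 4: f₀=5, f₁=3.104123, f₂=4.473553, f₃=8.308621, f₄=21.486464, f₅=58.561016, f₆=141.763015, f₇=301.
(h/2)·[f₀ + 2f₁ + 2f₂ + 2f₃ + 2f₄ + 2f₅ + 2f₆ + f₇] = 0.285714·(781.393586) = 223.2553.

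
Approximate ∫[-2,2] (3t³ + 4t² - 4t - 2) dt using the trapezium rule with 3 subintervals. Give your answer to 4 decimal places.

h = (2 − (-2))/3 = 1.333333.
Nodes t₀,…,t₃ = -2, -0.666667, 0.666667, 2.
f(t) = 3t³ + 4t² - 4t - 2: f₀=-2, f₁=1.555556, f₂=-2, f₃=30.
(h/2)·[f₀ + 2f₁ + 2f₂ + f₃] = 0.666667·(27.111111) = 18.0741.

18.0741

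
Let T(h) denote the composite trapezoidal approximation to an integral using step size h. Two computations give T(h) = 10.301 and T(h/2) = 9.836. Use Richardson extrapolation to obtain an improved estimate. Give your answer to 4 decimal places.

9.6810

R = (4·T(h/2) − T(h)) / 3 = (4·9.836 − 10.301)/3 = (29.043)/3 = 9.6810.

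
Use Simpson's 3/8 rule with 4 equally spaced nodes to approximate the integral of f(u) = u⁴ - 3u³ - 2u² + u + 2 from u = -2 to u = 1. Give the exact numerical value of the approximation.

17.25

h = (1 − (-2))/3 = 1.
Nodes u₀,…,u₃ = -2, -1, 0, 1.
f(u) = u⁴ - 3u³ - 2u² + u + 2: f₀=32, f₁=3, f₂=2, f₃=-1.
(3h/8)·[f₀ + 3f₁ + 3f₂ + f₃] = 0.375·(46) = 17.25.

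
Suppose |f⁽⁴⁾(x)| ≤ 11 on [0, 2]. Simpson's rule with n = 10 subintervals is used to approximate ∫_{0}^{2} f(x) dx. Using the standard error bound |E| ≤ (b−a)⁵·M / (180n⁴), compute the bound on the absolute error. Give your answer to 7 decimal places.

|E| ≤ (2)⁵·11 / (180·10⁴) = 352/1800000 = 0.0001956.

0.0001956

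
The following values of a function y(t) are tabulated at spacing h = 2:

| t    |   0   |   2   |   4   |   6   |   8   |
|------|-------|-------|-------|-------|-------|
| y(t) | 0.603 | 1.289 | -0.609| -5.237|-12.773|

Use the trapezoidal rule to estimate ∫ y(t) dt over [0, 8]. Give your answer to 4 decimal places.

h = 2, n = 4.
(h/2)·[y₀ + 2y₁ + 2y₂ + 2y₃ + y₄] = 1·(-21.284) = -21.2840.

-21.2840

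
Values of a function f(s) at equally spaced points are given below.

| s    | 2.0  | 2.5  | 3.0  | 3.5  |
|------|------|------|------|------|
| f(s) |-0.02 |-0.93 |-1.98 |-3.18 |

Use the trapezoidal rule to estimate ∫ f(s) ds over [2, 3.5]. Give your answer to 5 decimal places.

-2.25500

h = 0.5, n = 3.
(h/2)·[y₀ + 2y₁ + 2y₂ + y₃] = 0.25·(-9.02) = -2.25500.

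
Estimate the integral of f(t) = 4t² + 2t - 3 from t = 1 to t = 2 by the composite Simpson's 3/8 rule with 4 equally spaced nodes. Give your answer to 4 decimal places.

9.3333

h = (2 − 1)/3 = 0.333333.
Nodes t₀,…,t₃ = 1, 1.333333, 1.666667, 2.
f(t) = 4t² + 2t - 3: f₀=3, f₁=6.777778, f₂=11.444444, f₃=17.
(3h/8)·[f₀ + 3f₁ + 3f₂ + f₃] = 0.125·(74.666667) = 9.3333.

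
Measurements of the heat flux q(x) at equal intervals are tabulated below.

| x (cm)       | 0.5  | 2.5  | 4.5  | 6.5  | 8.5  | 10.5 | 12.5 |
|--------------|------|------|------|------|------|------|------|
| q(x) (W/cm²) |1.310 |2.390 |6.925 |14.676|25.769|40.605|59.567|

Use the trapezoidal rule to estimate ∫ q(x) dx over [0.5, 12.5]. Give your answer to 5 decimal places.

241.60700

h = 2, n = 6.
(h/2)·[y₀ + 2y₁ + 2y₂ + 2y₃ + 2y₄ + 2y₅ + y₆] = 1·(241.607) = 241.60700.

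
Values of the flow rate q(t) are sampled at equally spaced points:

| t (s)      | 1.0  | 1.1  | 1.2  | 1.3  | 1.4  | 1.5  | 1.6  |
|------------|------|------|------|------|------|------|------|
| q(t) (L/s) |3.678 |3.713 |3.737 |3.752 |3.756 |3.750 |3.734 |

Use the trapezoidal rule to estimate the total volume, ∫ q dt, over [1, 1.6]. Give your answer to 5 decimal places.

h = 0.1, n = 6.
(h/2)·[y₀ + 2y₁ + 2y₂ + 2y₃ + 2y₄ + 2y₅ + y₆] = 0.05·(44.828) = 2.24140.

2.24140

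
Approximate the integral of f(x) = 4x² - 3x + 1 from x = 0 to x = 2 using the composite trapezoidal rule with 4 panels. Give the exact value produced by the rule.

7

h = (2 − 0)/4 = 0.5.
Nodes x₀,…,x₄ = 0, 0.5, 1, 1.5, 2.
f(x) = 4x² - 3x + 1: f₀=1, f₁=0.5, f₂=2, f₃=5.5, f₄=11.
(h/2)·[f₀ + 2f₁ + 2f₂ + 2f₃ + f₄] = 0.25·(28) = 7.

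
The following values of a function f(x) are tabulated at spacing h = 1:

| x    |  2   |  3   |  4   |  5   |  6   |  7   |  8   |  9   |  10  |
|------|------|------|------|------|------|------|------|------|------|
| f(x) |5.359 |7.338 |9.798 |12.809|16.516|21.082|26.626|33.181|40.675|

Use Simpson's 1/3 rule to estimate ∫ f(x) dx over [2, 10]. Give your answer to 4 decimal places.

h = 1, n = 8.
(h/3)·[y₀ + 4y₁ + 2y₂ + 4y₃ + 2y₄ + 4y₅ + 2y₆ + 4y₇ + y₈] = 0.333333·(449.554) = 149.8513.

149.8513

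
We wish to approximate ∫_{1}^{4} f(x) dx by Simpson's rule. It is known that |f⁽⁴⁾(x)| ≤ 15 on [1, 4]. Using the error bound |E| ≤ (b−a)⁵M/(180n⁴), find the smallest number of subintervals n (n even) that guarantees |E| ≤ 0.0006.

14

Need 3645/(180n⁴) ≤ 0.0006.
n⁴ ≥ 3645/(180·0.0006) = 33750 ⇒ n ≥ 13.5540, so the smallest even n is 14. (n must be even for Simpson's rule.)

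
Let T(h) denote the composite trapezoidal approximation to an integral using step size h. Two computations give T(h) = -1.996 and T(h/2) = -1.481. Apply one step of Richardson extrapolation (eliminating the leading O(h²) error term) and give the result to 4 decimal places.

-1.3093

R = (4·T(h/2) − T(h)) / 3 = (4·(-1.481) − (-1.996))/3 = (-3.928)/3 = -1.3093.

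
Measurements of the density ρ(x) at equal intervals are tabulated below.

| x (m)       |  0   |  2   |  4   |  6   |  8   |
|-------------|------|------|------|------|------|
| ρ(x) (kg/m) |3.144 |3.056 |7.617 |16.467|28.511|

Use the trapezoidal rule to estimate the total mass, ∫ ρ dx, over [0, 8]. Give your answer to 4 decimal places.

h = 2, n = 4.
(h/2)·[y₀ + 2y₁ + 2y₂ + 2y₃ + y₄] = 1·(85.935) = 85.9350.

85.9350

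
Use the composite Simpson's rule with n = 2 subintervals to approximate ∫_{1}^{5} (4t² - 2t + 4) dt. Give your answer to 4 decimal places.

h = (5 − 1)/2 = 2.
Nodes t₀,…,t₂ = 1, 3, 5.
f(t) = 4t² - 2t + 4: f₀=6, f₁=34, f₂=94.
(h/3)·[f₀ + 4f₁ + f₂] = 0.666667·(236) = 157.3333.

157.3333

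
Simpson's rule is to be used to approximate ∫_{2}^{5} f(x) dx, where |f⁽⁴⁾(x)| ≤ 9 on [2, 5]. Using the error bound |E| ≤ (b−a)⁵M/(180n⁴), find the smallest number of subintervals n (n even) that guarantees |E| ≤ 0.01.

Need 2187/(180n⁴) ≤ 0.01.
n⁴ ≥ 2187/(180·0.01) = 1215 ⇒ n ≥ 5.9040, so the smallest even n is 6. (n must be even for Simpson's rule.)

6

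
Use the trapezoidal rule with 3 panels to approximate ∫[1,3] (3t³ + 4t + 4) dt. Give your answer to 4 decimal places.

h = (3 − 1)/3 = 0.666667.
Nodes t₀,…,t₃ = 1, 1.666667, 2.333333, 3.
f(t) = 3t³ + 4t + 4: f₀=11, f₁=24.555556, f₂=51.444444, f₃=97.
(h/2)·[f₀ + 2f₁ + 2f₂ + f₃] = 0.333333·(260) = 86.6667.

86.6667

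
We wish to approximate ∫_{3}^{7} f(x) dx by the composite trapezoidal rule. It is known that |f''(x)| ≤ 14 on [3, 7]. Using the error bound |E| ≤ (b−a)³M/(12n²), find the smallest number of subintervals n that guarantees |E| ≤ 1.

Need 896/(12n²) ≤ 1.
n² ≥ 896/(12·1) = 74.6667 ⇒ n ≥ 8.6410, so the smallest n is 9.

9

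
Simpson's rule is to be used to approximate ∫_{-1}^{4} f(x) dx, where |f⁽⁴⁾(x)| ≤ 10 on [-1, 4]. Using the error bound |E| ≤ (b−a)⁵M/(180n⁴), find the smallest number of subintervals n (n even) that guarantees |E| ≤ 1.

Need 31250/(180n⁴) ≤ 1.
n⁴ ≥ 31250/(180·1) = 173.611 ⇒ n ≥ 3.6299, so the smallest even n is 4. (n must be even for Simpson's rule.)

4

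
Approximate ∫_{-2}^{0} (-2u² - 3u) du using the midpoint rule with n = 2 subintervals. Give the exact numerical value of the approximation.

h = (0 − (-2))/2 = 1.
Midpoints m₁,…,m₂ = -1.5, -0.5.
f(m₁)=0, f(m₂)=1.
h·[f(m₁) + f(m₂)] = 1·(1) = 1.

1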